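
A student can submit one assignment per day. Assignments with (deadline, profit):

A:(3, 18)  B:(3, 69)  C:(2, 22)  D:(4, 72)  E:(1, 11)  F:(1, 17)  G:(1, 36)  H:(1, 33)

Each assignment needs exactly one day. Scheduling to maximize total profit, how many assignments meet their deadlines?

Profit order: D=72 B=69 G=36 H=33 C=22 A=18 F=17 E=11
Assign: D→slot 4, B→slot 3, G→slot 1, H skipped, C→slot 2, A skipped, F skipped, E skipped.
Slots: [1:G] [2:C] [3:B] [4:D]
4 of 8 scheduled.

4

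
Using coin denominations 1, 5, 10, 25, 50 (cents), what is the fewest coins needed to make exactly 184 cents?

9

184 − 3×50→34 − 1×25→9 − 1×5→4 − 4×1→0
Total coins = 3 + 1 + 1 + 4 = 9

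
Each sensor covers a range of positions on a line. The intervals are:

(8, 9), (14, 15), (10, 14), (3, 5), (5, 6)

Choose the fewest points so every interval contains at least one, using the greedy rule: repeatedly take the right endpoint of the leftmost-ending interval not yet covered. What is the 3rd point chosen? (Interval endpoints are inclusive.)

Process intervals by earliest right end; each time one isn't hit yet, stab at its right endpoint.
By right end: [3,5]  [5,6]  [8,9]  [10,14]  [14,15]
[3,5] uncovered → point at 5; [8,9] uncovered → point at 9; [10,14] uncovered → point at 14.
Points: 5, 9, 14 (3 total).

14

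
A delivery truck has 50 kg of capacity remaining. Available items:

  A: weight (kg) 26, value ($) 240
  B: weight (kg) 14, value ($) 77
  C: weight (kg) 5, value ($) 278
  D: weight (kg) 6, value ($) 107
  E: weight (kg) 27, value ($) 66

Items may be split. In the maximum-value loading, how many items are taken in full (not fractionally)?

3

Order: C (278/5=55.60) > D (107/6=17.83) > A (240/26=9.23) > B (77/14=5.50) > E (66/27=2.44)
Fill: take C (5 @ 278) → take D (6 @ 107) → take A (26 @ 240) → take 13/14 of B → 71.50; 50/50 used.
3 item(s) taken whole; one partial (take 13/14 of B).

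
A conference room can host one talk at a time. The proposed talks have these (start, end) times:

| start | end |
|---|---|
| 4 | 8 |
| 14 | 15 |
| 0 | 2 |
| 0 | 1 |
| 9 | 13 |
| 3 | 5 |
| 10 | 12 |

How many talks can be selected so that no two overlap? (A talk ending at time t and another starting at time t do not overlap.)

By end time: (0,1), (0,2), (3,5), (4,8), (10,12), (9,13), (14,15).
Pick (0,1); next start ≥ 1 → (3,5); next start ≥ 5 → (10,12); next start ≥ 12 → (14,15).
Selected 4 talks.

4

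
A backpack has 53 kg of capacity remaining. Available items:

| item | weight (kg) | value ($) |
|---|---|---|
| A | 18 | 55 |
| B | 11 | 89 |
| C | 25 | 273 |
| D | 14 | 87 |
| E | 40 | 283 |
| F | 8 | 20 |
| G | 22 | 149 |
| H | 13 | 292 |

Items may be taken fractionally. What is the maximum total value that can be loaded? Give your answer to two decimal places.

682.30

Sort by value per unit weight and fill in that order.
Order: H (292/13=22.46) > C (273/25=10.92) > B (89/11=8.09) > E (283/40=7.08) > G (149/22=6.77) > D (87/14=6.21) > A (55/18=3.06) > F (20/8=2.50)
Fill: take H (13 @ 292) → take C (25 @ 273) → take B (11 @ 89) → take 4/40 of E → 28.30; 53/53 used.
Total value = 682.30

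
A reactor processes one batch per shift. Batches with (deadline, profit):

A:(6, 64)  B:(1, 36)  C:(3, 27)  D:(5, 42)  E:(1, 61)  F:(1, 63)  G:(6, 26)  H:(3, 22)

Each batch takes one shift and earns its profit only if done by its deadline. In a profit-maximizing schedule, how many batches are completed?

Profit order: A=64 F=63 E=61 D=42 B=36 C=27 G=26 H=22
Assign: A→slot 6, F→slot 1, E skipped, D→slot 5, B skipped, C→slot 3, G→slot 4, H→slot 2.
Slots: [1:F] [2:H] [3:C] [4:G] [5:D] [6:A]
6 of 8 scheduled.

6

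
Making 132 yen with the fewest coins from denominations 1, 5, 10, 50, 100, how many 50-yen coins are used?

Greedy: take as many of the largest coin as possible, then repeat with the remainder.
132 − 1×100→32 − 3×10→2 − 2×1→0
Count of 50: 0

0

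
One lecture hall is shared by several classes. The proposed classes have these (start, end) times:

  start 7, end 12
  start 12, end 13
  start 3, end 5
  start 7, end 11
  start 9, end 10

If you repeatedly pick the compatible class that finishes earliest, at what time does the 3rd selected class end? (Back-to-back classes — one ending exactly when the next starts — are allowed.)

Sort by end time and greedily take each interval whose start is ≥ the last chosen end.
Sorted by end: (3,5)  (9,10)  (7,11)  (7,12)  (12,13)
take (3,5); take (9,10); take (12,13).
Selected: (3,5) (9,10) (12,13)

13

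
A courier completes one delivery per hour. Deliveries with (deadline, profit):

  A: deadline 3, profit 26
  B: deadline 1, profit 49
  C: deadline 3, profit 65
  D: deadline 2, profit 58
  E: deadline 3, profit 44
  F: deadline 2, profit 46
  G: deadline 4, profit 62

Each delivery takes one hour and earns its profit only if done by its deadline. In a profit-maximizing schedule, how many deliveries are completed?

By profit: C(d3,65), G(d4,62), D(d2,58), B(d1,49), F(d2,46), E(d3,44), A(d3,26)
C→slot 3; G→slot 4; D→slot 2; B→slot 1; F skipped; E skipped; A skipped.
4 of 7 scheduled.

4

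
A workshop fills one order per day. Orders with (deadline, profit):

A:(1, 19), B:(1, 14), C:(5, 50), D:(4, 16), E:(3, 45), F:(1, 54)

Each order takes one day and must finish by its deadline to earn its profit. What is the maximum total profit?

Profit order: F=54 C=50 E=45 A=19 D=16 B=14
Assign: F→slot 1, C→slot 5, E→slot 3, A skipped, D→slot 4, B skipped.
Slots: [1:F] [3:E] [4:D] [5:C]
Profit = 54 + 45 + 16 + 50 = 165

165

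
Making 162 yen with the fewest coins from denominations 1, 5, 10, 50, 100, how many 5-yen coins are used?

0

162 − 1×100→62 − 1×50→12 − 1×10→2 − 2×1→0
Count of 5: 0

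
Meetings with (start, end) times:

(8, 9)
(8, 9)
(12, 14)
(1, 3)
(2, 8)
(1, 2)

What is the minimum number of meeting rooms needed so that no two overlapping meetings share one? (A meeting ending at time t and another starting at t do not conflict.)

Count concurrent intervals with a sweep; the peak is the room count.
Events (time:±→running): 1:+→1 1:+→2 … peak 2.

2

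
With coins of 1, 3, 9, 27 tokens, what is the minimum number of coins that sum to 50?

50 = 1×27 + 2×9 + 1×3 + 2×1
Total coins = 1 + 2 + 1 + 2 = 6

6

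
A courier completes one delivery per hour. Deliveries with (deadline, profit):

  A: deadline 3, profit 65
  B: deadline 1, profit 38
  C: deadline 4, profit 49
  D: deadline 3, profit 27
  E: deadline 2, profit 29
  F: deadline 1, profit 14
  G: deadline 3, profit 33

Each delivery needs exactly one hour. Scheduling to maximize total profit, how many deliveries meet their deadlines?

4

Take jobs in profit order; each goes to the latest open slot no later than its deadline.
By profit: A(d3,65), C(d4,49), B(d1,38), G(d3,33), E(d2,29), D(d3,27), F(d1,14)
A→slot 3; C→slot 4; B→slot 1; G→slot 2; E skipped; D skipped; F skipped.
4 of 7 scheduled.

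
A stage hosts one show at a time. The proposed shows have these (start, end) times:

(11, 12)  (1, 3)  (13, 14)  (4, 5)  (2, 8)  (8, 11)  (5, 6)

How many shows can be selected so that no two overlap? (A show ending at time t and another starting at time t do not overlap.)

Sorted by end: (1,3)  (4,5)  (5,6)  (2,8)  (8,11)  (11,12)  (13,14)
take (1,3); take (4,5); take (5,6); take (8,11); take (11,12); take (13,14).
Selected 6 shows.

6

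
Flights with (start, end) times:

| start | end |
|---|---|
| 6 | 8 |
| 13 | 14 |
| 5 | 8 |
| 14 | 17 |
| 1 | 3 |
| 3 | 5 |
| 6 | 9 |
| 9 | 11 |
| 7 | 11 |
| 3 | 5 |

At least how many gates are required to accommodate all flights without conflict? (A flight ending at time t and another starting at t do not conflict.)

4

Count concurrent intervals with a sweep; the peak is the room count.
starts: [1, 3, 3, 5, 6, 6, 7, 9, 13, 14]
ends:   [3, 5, 5, 8, 8, 9, 11, 11, 14, 17]
s1→1 e3→0 s3→1 s3→2 e5→1 e5→0 s5→1 s6→2 s6→3 s7→4  — peak 4.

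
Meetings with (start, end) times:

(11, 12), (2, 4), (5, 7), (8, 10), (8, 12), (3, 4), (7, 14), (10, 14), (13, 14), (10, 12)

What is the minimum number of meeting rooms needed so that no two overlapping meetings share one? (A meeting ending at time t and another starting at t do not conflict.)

5

starts: [2, 3, 5, 7, 8, 8, 10, 10, 11, 13]
ends:   [4, 4, 7, 10, 12, 12, 12, 14, 14, 14]
s2→1 s3→2 e4→1 e4→0 s5→1 e7→0 s7→1 s8→2 s8→3 e10→2 s10→3 s10→4 s11→5  — peak 5.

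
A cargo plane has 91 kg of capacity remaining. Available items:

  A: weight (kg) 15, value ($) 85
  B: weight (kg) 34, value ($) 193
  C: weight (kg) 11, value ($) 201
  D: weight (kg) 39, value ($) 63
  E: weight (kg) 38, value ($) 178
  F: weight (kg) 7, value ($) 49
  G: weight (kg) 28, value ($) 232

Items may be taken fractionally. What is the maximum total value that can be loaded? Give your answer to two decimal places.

737.33

Sort by value per unit weight and fill in that order.
Order: C (201/11=18.27) > G (232/28=8.29) > F (49/7=7.00) > B (193/34=5.68) > A (85/15=5.67) > E (178/38=4.68) > D (63/39=1.62)
Fill: take C (11 @ 201) → take G (28 @ 232) → take F (7 @ 49) → take B (34 @ 193) → take 11/15 of A → 62.33; 91/91 used.
Total value = 737.33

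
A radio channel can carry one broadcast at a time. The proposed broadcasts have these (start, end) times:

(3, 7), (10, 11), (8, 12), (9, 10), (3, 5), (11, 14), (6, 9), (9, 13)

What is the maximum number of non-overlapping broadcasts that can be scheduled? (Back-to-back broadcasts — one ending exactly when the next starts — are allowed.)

5

Order by finish time; keep every interval that doesn't clash with the previous kept one.
Sorted by end: (3,5)  (3,7)  (6,9)  (9,10)  (10,11)  (8,12)  (9,13)  (11,14)
take (3,5); take (6,9); take (9,10); take (10,11); take (11,14).
Selected 5 broadcasts.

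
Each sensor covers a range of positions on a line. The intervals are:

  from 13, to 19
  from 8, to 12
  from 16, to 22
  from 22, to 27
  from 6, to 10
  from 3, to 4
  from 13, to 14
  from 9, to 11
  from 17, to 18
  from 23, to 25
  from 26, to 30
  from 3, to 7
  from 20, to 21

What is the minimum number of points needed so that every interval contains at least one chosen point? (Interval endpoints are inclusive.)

Sorted: [3,4] [3,7] [6,10] [9,11] [8,12] [13,14] [17,18] [13,19] [20,21] [16,22] [23,25] [22,27] [26,30]
{[3,4],[3,7]} hit by 4; {[6,10],[9,11],[8,12]} hit by 10; {[13,14]} hit by 14; {[17,18],[13,19]} hit by 18; {[20,21],[16,22]} hit by 21; {[23,25],[22,27]} hit by 25; {[26,30]} hit by 30.
Points: 4, 10, 14, 18, 21, 25, 30 (7 total).

7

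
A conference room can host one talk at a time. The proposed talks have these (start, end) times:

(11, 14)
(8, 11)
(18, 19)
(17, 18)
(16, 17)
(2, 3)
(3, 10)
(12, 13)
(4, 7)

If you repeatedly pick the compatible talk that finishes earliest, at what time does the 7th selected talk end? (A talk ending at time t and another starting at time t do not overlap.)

Order by finish time; keep every interval that doesn't clash with the previous kept one.
Sorted by end: (2,3)  (4,7)  (3,10)  (8,11)  (12,13)  (11,14)  (16,17)  (17,18)  (18,19)
take (2,3); take (4,7); take (8,11); take (12,13); skip (11,14); take (16,17); take (17,18); take (18,19).
Selected: (2,3) (4,7) (8,11) (12,13) (16,17) (17,18) (18,19)

19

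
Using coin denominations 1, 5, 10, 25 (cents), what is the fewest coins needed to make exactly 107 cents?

7

107 = 4×25 + 1×5 + 2×1
Total coins = 4 + 1 + 2 = 7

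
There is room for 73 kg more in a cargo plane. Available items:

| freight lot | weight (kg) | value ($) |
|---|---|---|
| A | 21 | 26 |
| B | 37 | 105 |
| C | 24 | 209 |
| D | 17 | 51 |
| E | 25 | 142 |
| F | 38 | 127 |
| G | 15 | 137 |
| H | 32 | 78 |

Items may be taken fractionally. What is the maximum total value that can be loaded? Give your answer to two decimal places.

Greedy by value/weight ratio, highest first.
Order: G (137/15=9.13) > C (209/24=8.71) > E (142/25=5.68) > F (127/38=3.34) > D (51/17=3.00) > B (105/37=2.84) > H (78/32=2.44) > A (26/21=1.24)
Fill: take G (15 @ 137) → take C (24 @ 209) → take E (25 @ 142) → take 9/38 of F → 30.08; 73/73 used.
Total value = 518.08

518.08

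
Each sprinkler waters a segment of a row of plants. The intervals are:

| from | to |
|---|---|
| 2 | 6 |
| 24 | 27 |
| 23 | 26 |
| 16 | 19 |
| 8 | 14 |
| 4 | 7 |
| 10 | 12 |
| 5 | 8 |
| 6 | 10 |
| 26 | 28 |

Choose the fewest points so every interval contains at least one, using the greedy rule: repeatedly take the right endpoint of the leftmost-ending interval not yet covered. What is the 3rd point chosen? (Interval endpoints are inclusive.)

19

Sort by right endpoint; whenever an interval is uncovered, place a point at its right end.
Sorted: [2,6] [4,7] [5,8] [6,10] [10,12] [8,14] [16,19] [23,26] [24,27] [26,28]
{[2,6],[4,7],[5,8],[6,10]} hit by 6; {[10,12],[8,14]} hit by 12; {[16,19]} hit by 19; {[23,26],[24,27],[26,28]} hit by 26.
Points: 6, 12, 19, 26 (4 total).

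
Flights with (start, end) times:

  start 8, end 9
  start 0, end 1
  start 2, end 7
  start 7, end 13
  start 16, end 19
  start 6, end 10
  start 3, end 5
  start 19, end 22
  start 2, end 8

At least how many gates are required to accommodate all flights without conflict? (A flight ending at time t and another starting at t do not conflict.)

3

starts: [0, 2, 2, 3, 6, 7, 8, 16, 19]
ends:   [1, 5, 7, 8, 9, 10, 13, 19, 22]
s0→1 e1→0 s2→1 s2→2 s3→3  — peak 3.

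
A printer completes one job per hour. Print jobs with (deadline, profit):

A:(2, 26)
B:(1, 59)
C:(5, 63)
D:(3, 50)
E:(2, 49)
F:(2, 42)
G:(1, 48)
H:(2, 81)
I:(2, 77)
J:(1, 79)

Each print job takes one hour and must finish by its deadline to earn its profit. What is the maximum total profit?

Take jobs in profit order; each goes to the latest open slot no later than its deadline.
Profit order: H=81 J=79 I=77 C=63 B=59 D=50 E=49 G=48 F=42 A=26
Assign: H→slot 2, J→slot 1, I skipped, C→slot 5, B skipped, D→slot 3, E skipped, G skipped, F skipped, A skipped.
Slots: [1:J] [2:H] [3:D] [5:C]
Profit = 79 + 81 + 50 + 63 = 273

273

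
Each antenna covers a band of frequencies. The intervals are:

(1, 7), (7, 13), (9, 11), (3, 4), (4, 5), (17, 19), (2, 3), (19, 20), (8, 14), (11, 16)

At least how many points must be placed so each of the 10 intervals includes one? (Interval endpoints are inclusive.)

4

Process intervals by earliest right end; each time one isn't hit yet, stab at its right endpoint.
Sorted: [2,3] [3,4] [4,5] [1,7] [9,11] [7,13] [8,14] [11,16] [17,19] [19,20]
{[2,3],[3,4]} hit by 3; {[4,5],[1,7]} hit by 5; {[9,11],[7,13],[8,14],[11,16]} hit by 11; {[17,19],[19,20]} hit by 19.
Points: 3, 5, 11, 19 (4 total).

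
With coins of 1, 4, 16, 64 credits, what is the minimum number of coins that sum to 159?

Use the largest denomination that fits, subtract, and repeat.
159 − 2×64→31 − 1×16→15 − 3×4→3 − 3×1→0
Total coins = 2 + 1 + 3 + 3 = 9

9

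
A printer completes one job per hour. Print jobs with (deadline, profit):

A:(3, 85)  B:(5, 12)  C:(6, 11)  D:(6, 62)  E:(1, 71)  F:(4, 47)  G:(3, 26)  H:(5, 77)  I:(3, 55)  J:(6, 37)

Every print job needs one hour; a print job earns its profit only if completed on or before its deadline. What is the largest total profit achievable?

397

Take jobs in profit order; each goes to the latest open slot no later than its deadline.
By profit: A(d3,85), H(d5,77), E(d1,71), D(d6,62), I(d3,55), F(d4,47), J(d6,37), G(d3,26), B(d5,12), C(d6,11)
A→slot 3; H→slot 5; E→slot 1; D→slot 6; I→slot 2; F→slot 4; J skipped; G skipped; B skipped; C skipped.
Profit = 71 + 55 + 85 + 47 + 77 + 62 = 397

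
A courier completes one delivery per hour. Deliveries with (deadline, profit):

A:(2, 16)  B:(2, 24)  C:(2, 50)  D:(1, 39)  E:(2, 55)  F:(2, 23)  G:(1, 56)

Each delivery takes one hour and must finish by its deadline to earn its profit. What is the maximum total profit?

Sort by profit descending; place each in the latest free slot ≤ its deadline.
By profit: G(d1,56), E(d2,55), C(d2,50), D(d1,39), B(d2,24), F(d2,23), A(d2,16)
G→slot 1; E→slot 2; C skipped; D skipped; B skipped; F skipped; A skipped.
Profit = 56 + 55 = 111

111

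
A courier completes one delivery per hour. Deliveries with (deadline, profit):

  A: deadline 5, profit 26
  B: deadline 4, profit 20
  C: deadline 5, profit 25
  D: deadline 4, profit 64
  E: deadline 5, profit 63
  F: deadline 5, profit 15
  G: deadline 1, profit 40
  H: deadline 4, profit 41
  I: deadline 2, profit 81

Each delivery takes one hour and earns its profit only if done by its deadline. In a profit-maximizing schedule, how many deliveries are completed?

Sort by profit descending; place each in the latest free slot ≤ its deadline.
By profit: I(d2,81), D(d4,64), E(d5,63), H(d4,41), G(d1,40), A(d5,26), C(d5,25), B(d4,20), F(d5,15)
I→slot 2; D→slot 4; E→slot 5; H→slot 3; G→slot 1; A skipped; C skipped; B skipped; F skipped.
5 of 9 scheduled.

5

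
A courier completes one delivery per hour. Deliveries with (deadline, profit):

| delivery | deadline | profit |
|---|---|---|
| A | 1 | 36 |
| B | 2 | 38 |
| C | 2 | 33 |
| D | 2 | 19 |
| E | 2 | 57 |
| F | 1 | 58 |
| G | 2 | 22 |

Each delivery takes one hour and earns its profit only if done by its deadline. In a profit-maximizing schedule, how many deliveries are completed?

2

Take jobs in profit order; each goes to the latest open slot no later than its deadline.
By profit: F(d1,58), E(d2,57), B(d2,38), A(d1,36), C(d2,33), G(d2,22), D(d2,19)
F→slot 1; E→slot 2; B skipped; A skipped; C skipped; G skipped; D skipped.
2 of 7 scheduled.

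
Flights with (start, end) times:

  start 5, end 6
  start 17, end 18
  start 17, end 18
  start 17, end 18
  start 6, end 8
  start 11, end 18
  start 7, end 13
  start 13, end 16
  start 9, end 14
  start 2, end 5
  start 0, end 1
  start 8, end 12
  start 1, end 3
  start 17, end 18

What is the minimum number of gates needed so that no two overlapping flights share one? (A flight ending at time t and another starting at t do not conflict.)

Events (time:±→running): 0:+→1 1:-→0 1:+→1 2:+→2 3:-→1 5:-→0 5:+→1 6:-→0 6:+→1 7:+→2 8:-→1 8:+→2 9:+→3 11:+→4 12:-→3 13:-→2 13:+→3 14:-→2 16:-→1 17:+→2 17:+→3 17:+→4 17:+→5 … peak 5.

5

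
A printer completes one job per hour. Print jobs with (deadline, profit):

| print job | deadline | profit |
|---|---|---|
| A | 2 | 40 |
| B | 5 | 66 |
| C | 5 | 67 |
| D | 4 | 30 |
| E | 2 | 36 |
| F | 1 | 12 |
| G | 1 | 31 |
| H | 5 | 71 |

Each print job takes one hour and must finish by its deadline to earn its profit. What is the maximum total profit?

Take jobs in profit order; each goes to the latest open slot no later than its deadline.
By profit: H(d5,71), C(d5,67), B(d5,66), A(d2,40), E(d2,36), G(d1,31), D(d4,30), F(d1,12)
H→slot 5; C→slot 4; B→slot 3; A→slot 2; E→slot 1; G skipped; D skipped; F skipped.
Profit = 36 + 40 + 66 + 67 + 71 = 280

280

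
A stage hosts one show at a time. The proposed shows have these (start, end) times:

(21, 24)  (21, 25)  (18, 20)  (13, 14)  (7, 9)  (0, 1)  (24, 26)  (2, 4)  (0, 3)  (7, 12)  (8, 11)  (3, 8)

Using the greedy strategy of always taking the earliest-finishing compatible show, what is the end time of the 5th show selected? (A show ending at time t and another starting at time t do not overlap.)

By end time: (0,1), (0,3), (2,4), (3,8), (7,9), (8,11), (7,12), (13,14), (18,20), (21,24), (21,25), (24,26).
Pick (0,1); next start ≥ 1 → (2,4); next start ≥ 4 → (7,9); next start ≥ 9 → (13,14); next start ≥ 14 → (18,20); next start ≥ 20 → (21,24); next start ≥ 24 → (24,26).
Selected: (0,1) (2,4) (7,9) (13,14) (18,20) (21,24) (24,26)

20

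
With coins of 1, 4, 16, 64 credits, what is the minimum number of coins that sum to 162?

6

Greedy: take as many of the largest coin as possible, then repeat with the remainder.
162 = 2×64 + 2×16 + 2×1
Total coins = 2 + 2 + 2 = 6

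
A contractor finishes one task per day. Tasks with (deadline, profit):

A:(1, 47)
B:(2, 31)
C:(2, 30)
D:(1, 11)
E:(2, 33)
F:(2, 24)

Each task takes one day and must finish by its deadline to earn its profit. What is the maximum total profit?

By profit: A(d1,47), E(d2,33), B(d2,31), C(d2,30), F(d2,24), D(d1,11)
A→slot 1; E→slot 2; B skipped; C skipped; F skipped; D skipped.
Profit = 47 + 33 = 80

80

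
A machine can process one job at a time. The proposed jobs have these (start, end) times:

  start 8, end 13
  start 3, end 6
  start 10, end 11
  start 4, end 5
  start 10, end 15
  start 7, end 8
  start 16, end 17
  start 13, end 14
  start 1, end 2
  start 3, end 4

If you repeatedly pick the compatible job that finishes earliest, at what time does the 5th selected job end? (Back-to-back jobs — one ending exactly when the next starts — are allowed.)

11

Order by finish time; keep every interval that doesn't clash with the previous kept one.
By end time: (1,2), (3,4), (4,5), (3,6), (7,8), (10,11), (8,13), (13,14), (10,15), (16,17).
Pick (1,2); next start ≥ 2 → (3,4); next start ≥ 4 → (4,5); next start ≥ 5 → (7,8); next start ≥ 8 → (10,11); next start ≥ 11 → (13,14); next start ≥ 14 → (16,17).
Selected: (1,2) (3,4) (4,5) (7,8) (10,11) (13,14) (16,17)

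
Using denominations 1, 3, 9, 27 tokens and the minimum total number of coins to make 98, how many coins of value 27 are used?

3

Use the largest denomination that fits, subtract, and repeat.
98 − 3×27→17 − 1×9→8 − 2×3→2 − 2×1→0
Count of 27: 3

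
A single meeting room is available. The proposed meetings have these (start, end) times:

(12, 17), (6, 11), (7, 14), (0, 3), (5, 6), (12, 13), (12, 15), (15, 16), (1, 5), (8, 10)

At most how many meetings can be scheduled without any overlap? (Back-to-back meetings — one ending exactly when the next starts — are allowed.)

5

Order by finish time; keep every interval that doesn't clash with the previous kept one.
Sorted by end: (0,3)  (1,5)  (5,6)  (8,10)  (6,11)  (12,13)  (7,14)  (12,15)  (15,16)  (12,17)
take (0,3); skip (1,5); take (5,6); take (8,10); take (12,13); take (15,16).
Selected 5 meetings.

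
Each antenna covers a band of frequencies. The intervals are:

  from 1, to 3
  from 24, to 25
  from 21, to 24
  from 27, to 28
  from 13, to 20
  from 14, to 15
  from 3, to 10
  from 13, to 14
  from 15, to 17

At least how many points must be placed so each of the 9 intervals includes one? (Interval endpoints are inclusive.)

5

Process intervals by earliest right end; each time one isn't hit yet, stab at its right endpoint.
Sorted: [1,3] [3,10] [13,14] [14,15] [15,17] [13,20] [21,24] [24,25] [27,28]
{[1,3],[3,10]} hit by 3; {[13,14],[14,15]} hit by 14; {[15,17],[13,20]} hit by 17; {[21,24],[24,25]} hit by 24; {[27,28]} hit by 28.
Points: 3, 14, 17, 24, 28 (5 total).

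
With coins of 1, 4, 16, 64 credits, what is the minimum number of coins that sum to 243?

9

243 − 3×64→51 − 3×16→3 − 3×1→0
Total coins = 3 + 3 + 3 = 9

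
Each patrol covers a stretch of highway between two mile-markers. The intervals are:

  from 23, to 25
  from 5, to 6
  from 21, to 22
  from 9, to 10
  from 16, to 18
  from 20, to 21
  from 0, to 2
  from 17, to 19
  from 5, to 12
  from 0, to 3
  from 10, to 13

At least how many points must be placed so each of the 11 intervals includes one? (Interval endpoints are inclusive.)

Sorted: [0,2] [0,3] [5,6] [9,10] [5,12] [10,13] [16,18] [17,19] [20,21] [21,22] [23,25]
{[0,2],[0,3]} hit by 2; {[5,6]} hit by 6; {[9,10],[5,12],[10,13]} hit by 10; {[16,18],[17,19]} hit by 18; {[20,21],[21,22]} hit by 21; {[23,25]} hit by 25.
Points: 2, 6, 10, 18, 21, 25 (6 total).

6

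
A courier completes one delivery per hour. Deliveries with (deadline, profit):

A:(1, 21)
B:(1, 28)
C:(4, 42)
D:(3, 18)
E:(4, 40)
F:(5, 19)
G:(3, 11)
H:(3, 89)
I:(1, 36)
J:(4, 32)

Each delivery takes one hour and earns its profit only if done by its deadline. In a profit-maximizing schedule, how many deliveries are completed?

Sort by profit descending; place each in the latest free slot ≤ its deadline.
By profit: H(d3,89), C(d4,42), E(d4,40), I(d1,36), J(d4,32), B(d1,28), A(d1,21), F(d5,19), D(d3,18), G(d3,11)
H→slot 3; C→slot 4; E→slot 2; I→slot 1; J skipped; B skipped; A skipped; F→slot 5; D skipped; G skipped.
5 of 10 scheduled.

5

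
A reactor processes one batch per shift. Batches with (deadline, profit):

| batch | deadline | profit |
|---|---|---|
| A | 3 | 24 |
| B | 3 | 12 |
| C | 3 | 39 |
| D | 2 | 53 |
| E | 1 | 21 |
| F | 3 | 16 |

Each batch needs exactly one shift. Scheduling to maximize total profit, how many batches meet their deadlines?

3

Sort by profit descending; place each in the latest free slot ≤ its deadline.
By profit: D(d2,53), C(d3,39), A(d3,24), E(d1,21), F(d3,16), B(d3,12)
D→slot 2; C→slot 3; A→slot 1; E skipped; F skipped; B skipped.
3 of 6 scheduled.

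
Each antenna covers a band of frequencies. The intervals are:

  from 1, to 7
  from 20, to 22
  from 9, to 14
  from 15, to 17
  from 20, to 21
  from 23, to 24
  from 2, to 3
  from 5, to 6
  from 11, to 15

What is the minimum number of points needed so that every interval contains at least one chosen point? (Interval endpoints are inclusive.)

6

By right end: [2,3]  [5,6]  [1,7]  [9,14]  [11,15]  [15,17]  [20,21]  [20,22]  [23,24]
[2,3] uncovered → point at 3; [5,6] uncovered → point at 6; [9,14] uncovered → point at 14; [15,17] uncovered → point at 17; [20,21] uncovered → point at 21; [23,24] uncovered → point at 24.
Points: 3, 6, 14, 17, 21, 24 (6 total).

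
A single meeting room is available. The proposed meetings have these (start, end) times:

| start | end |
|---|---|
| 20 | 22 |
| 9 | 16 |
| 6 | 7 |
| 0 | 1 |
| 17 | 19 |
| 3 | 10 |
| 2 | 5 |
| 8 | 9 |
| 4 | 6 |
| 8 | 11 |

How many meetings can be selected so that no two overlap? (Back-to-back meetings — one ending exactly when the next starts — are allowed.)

7

Greedy by earliest finish: after sorting by end time, pick each interval compatible with the last pick.
By end time: (0,1), (2,5), (4,6), (6,7), (8,9), (3,10), (8,11), (9,16), (17,19), (20,22).
Pick (0,1); next start ≥ 1 → (2,5); next start ≥ 5 → (6,7); next start ≥ 7 → (8,9); next start ≥ 9 → (9,16); next start ≥ 16 → (17,19); next start ≥ 19 → (20,22).
Selected 7 meetings.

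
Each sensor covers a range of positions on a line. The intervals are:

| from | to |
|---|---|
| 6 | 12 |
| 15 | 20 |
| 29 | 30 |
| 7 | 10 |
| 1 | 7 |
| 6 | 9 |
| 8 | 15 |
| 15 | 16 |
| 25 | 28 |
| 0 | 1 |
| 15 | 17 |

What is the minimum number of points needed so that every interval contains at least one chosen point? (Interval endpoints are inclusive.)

5

Sort by right endpoint; whenever an interval is uncovered, place a point at its right end.
Sorted: [0,1] [1,7] [6,9] [7,10] [6,12] [8,15] [15,16] [15,17] [15,20] [25,28] [29,30]
{[0,1],[1,7]} hit by 1; {[6,9],[7,10],[6,12],[8,15]} hit by 9; {[15,16],[15,17],[15,20]} hit by 16; {[25,28]} hit by 28; {[29,30]} hit by 30.
Points: 1, 9, 16, 28, 30 (5 total).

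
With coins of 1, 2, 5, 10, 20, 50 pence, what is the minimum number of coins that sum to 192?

Greedy: take as many of the largest coin as possible, then repeat with the remainder.
192 − 3×50→42 − 2×20→2 − 1×2→0
Total coins = 3 + 2 + 1 = 6

6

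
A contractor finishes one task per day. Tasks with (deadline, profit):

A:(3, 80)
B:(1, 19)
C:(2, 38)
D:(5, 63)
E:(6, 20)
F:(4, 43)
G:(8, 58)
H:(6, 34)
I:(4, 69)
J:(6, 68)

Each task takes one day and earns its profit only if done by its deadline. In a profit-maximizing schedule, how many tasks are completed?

Take jobs in profit order; each goes to the latest open slot no later than its deadline.
Profit order: A=80 I=69 J=68 D=63 G=58 F=43 C=38 H=34 E=20 B=19
Assign: A→slot 3, I→slot 4, J→slot 6, D→slot 5, G→slot 8, F→slot 2, C→slot 1, H skipped, E skipped, B skipped.
Slots: [1:C] [2:F] [3:A] [4:I] [5:D] [6:J] [8:G]
7 of 10 scheduled.

7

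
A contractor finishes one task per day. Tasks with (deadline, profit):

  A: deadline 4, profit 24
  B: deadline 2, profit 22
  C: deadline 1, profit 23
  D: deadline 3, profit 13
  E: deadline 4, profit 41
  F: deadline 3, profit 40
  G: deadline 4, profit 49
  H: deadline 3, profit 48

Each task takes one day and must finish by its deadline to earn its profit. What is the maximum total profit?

178

By profit: G(d4,49), H(d3,48), E(d4,41), F(d3,40), A(d4,24), C(d1,23), B(d2,22), D(d3,13)
G→slot 4; H→slot 3; E→slot 2; F→slot 1; A skipped; C skipped; B skipped; D skipped.
Profit = 40 + 41 + 48 + 49 = 178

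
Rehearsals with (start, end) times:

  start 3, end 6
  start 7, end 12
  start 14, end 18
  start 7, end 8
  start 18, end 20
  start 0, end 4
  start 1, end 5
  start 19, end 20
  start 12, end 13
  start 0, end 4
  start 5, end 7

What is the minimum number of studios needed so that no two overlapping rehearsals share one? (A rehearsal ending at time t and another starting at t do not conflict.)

Events (time:±→running): 0:+→1 0:+→2 1:+→3 3:+→4 … peak 4.

4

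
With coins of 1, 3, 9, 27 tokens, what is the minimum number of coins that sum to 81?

Greedy: take as many of the largest coin as possible, then repeat with the remainder.
81 = 3×27
Total coins = 3 = 3

3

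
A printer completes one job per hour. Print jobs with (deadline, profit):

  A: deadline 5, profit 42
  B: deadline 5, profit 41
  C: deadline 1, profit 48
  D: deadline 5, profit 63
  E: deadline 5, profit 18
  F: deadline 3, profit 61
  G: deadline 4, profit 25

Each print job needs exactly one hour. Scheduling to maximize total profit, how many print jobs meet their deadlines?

5

By profit: D(d5,63), F(d3,61), C(d1,48), A(d5,42), B(d5,41), G(d4,25), E(d5,18)
D→slot 5; F→slot 3; C→slot 1; A→slot 4; B→slot 2; G skipped; E skipped.
5 of 7 scheduled.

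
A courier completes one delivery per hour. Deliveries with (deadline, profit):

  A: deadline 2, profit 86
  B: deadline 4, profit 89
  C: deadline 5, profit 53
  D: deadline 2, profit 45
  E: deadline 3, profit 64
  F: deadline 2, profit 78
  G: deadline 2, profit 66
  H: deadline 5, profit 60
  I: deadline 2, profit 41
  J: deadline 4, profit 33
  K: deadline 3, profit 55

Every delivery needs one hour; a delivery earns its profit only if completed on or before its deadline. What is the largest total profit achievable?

377

Take jobs in profit order; each goes to the latest open slot no later than its deadline.
By profit: B(d4,89), A(d2,86), F(d2,78), G(d2,66), E(d3,64), H(d5,60), K(d3,55), C(d5,53), D(d2,45), I(d2,41), J(d4,33)
B→slot 4; A→slot 2; F→slot 1; G skipped; E→slot 3; H→slot 5; K skipped; C skipped; D skipped; I skipped; J skipped.
Profit = 78 + 86 + 64 + 89 + 60 = 377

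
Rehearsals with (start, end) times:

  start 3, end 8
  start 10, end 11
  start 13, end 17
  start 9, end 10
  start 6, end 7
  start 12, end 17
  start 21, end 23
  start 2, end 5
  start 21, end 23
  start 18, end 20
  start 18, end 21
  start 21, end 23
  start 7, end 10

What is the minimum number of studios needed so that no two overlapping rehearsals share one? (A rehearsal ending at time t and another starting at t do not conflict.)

Events (time:±→running): 2:+→1 3:+→2 5:-→1 6:+→2 7:-→1 7:+→2 8:-→1 9:+→2 10:-→1 10:-→0 10:+→1 11:-→0 12:+→1 13:+→2 17:-→1 17:-→0 18:+→1 18:+→2 20:-→1 21:-→0 21:+→1 21:+→2 21:+→3 … peak 3.

3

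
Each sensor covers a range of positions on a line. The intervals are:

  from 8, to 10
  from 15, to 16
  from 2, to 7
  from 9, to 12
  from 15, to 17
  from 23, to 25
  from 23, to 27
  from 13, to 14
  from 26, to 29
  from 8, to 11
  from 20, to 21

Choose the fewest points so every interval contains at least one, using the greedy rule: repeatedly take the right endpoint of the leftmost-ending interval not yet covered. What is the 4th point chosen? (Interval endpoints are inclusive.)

16

Sort by right endpoint; whenever an interval is uncovered, place a point at its right end.
By right end: [2,7]  [8,10]  [8,11]  [9,12]  [13,14]  [15,16]  [15,17]  [20,21]  [23,25]  [23,27]  [26,29]
[2,7] uncovered → point at 7; [8,10] uncovered → point at 10; [13,14] uncovered → point at 14; [15,16] uncovered → point at 16; [20,21] uncovered → point at 21; [23,25] uncovered → point at 25; [26,29] uncovered → point at 29.
Points: 7, 10, 14, 16, 21, 25, 29 (7 total).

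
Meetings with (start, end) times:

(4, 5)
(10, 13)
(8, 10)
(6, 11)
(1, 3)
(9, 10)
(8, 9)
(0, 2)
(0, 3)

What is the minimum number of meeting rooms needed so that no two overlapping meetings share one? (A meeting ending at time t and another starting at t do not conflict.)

Count concurrent intervals with a sweep; the peak is the room count.
starts: [0, 0, 1, 4, 6, 8, 8, 9, 10]
ends:   [2, 3, 3, 5, 9, 10, 10, 11, 13]
s0→1 s0→2 s1→3  — peak 3.

3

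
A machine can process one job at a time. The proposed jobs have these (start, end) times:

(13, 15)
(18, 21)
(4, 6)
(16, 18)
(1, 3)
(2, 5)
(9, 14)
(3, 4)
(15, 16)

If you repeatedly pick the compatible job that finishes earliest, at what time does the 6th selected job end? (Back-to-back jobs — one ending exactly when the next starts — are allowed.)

18

Sorted by end: (1,3)  (3,4)  (2,5)  (4,6)  (9,14)  (13,15)  (15,16)  (16,18)  (18,21)
take (1,3); take (3,4); take (4,6); take (9,14); skip (13,15); take (15,16); take (16,18); take (18,21).
Selected: (1,3) (3,4) (4,6) (9,14) (15,16) (16,18) (18,21)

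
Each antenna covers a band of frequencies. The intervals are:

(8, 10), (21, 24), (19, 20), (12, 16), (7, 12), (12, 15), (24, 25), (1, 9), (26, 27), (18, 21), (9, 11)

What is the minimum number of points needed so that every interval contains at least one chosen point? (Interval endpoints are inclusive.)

Process intervals by earliest right end; each time one isn't hit yet, stab at its right endpoint.
Sorted: [1,9] [8,10] [9,11] [7,12] [12,15] [12,16] [19,20] [18,21] [21,24] [24,25] [26,27]
{[1,9],[8,10],[9,11],[7,12]} hit by 9; {[12,15],[12,16]} hit by 15; {[19,20],[18,21]} hit by 20; {[21,24],[24,25]} hit by 24; {[26,27]} hit by 27.
Points: 9, 15, 20, 24, 27 (5 total).

5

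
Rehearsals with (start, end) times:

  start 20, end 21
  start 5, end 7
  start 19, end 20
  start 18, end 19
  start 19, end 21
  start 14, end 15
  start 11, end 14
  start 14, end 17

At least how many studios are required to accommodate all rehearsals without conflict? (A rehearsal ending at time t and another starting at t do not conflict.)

Count concurrent intervals with a sweep; the peak is the room count.
starts: [5, 11, 14, 14, 18, 19, 19, 20]
ends:   [7, 14, 15, 17, 19, 20, 21, 21]
s5→1 e7→0 s11→1 e14→0 s14→1 s14→2  — peak 2.

2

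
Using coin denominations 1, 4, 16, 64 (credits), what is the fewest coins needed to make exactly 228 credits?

6

228 − 3×64→36 − 2×16→4 − 1×4→0
Total coins = 3 + 2 + 1 = 6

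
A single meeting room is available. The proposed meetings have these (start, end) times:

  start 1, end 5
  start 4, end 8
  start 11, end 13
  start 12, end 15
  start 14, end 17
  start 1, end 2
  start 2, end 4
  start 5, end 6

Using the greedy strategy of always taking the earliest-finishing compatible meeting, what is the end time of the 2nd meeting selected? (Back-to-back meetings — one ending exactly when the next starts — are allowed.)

4

Sorted by end: (1,2)  (2,4)  (1,5)  (5,6)  (4,8)  (11,13)  (12,15)  (14,17)
take (1,2); take (2,4); take (5,6); take (11,13); take (14,17).
Selected: (1,2) (2,4) (5,6) (11,13) (14,17)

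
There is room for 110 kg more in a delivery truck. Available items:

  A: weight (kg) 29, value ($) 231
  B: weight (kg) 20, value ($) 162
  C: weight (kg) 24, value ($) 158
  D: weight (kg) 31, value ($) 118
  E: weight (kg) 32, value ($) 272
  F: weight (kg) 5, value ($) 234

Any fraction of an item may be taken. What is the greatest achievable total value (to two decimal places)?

Sort by value per unit weight and fill in that order.
Ratios (sorted): F 46.80, E 8.50, B 8.10, A 7.97, C 6.58, D 3.81
take F (5 @ 234); take E (32 @ 272); take B (20 @ 162); take A (29 @ 231); take C (24 @ 158). Capacity used 110/110.
Total value = 1057.00

1057.00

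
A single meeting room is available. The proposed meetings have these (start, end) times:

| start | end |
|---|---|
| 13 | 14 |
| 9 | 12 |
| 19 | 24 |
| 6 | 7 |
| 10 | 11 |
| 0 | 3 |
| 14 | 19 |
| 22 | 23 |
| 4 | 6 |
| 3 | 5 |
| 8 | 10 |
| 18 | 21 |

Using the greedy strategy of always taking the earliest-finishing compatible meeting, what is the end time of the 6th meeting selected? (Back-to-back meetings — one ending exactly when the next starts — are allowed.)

14

By end time: (0,3), (3,5), (4,6), (6,7), (8,10), (10,11), (9,12), (13,14), (14,19), (18,21), (22,23), (19,24).
Pick (0,3); next start ≥ 3 → (3,5); next start ≥ 5 → (6,7); next start ≥ 7 → (8,10); next start ≥ 10 → (10,11); next start ≥ 11 → (13,14); next start ≥ 14 → (14,19); next start ≥ 19 → (22,23).
Selected: (0,3) (3,5) (6,7) (8,10) (10,11) (13,14) (14,19) (22,23)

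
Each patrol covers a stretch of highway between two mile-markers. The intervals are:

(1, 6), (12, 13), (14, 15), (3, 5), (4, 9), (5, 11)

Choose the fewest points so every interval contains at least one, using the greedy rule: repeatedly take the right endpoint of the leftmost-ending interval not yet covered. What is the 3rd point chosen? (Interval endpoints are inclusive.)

15

Process intervals by earliest right end; each time one isn't hit yet, stab at its right endpoint.
By right end: [3,5]  [1,6]  [4,9]  [5,11]  [12,13]  [14,15]
[3,5] uncovered → point at 5; [12,13] uncovered → point at 13; [14,15] uncovered → point at 15.
Points: 5, 13, 15 (3 total).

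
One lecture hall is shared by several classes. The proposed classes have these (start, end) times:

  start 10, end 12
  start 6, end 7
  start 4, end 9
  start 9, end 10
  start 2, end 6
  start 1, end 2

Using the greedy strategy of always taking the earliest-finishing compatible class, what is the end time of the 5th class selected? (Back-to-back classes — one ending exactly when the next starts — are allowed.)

Sort by end time and greedily take each interval whose start is ≥ the last chosen end.
By end time: (1,2), (2,6), (6,7), (4,9), (9,10), (10,12).
Pick (1,2); next start ≥ 2 → (2,6); next start ≥ 6 → (6,7); next start ≥ 7 → (9,10); next start ≥ 10 → (10,12).
Selected: (1,2) (2,6) (6,7) (9,10) (10,12)

12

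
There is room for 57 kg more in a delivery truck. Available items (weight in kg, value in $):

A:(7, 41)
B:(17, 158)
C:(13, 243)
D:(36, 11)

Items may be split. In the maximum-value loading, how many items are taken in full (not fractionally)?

Greedy by value/weight ratio, highest first.
Ratios (sorted): C 18.69, B 9.29, A 5.86, D 0.31
take C (13 @ 243); take B (17 @ 158); take A (7 @ 41); take 20/36 of D → 6.11. Capacity used 57/57.
3 item(s) taken whole; one partial (take 20/36 of D).

3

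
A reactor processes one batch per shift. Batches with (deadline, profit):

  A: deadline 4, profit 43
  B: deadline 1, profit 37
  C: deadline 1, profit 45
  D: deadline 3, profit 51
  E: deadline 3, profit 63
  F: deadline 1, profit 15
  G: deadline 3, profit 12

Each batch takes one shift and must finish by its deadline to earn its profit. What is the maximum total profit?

Profit order: E=63 D=51 C=45 A=43 B=37 F=15 G=12
Assign: E→slot 3, D→slot 2, C→slot 1, A→slot 4, B skipped, F skipped, G skipped.
Slots: [1:C] [2:D] [3:E] [4:A]
Profit = 45 + 51 + 63 + 43 = 202

202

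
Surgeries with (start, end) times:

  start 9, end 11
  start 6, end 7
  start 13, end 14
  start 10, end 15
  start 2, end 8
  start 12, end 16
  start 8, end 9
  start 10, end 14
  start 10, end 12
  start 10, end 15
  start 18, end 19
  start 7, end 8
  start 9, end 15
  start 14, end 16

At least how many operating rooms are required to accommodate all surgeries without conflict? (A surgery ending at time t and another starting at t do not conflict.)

6

The answer is the maximum number of intervals overlapping at any instant.
starts: [2, 6, 7, 8, 9, 9, 10, 10, 10, 10, 12, 13, 14, 18]
ends:   [7, 8, 8, 9, 11, 12, 14, 14, 15, 15, 15, 16, 16, 19]
s2→1 s6→2 e7→1 s7→2 e8→1 e8→0 s8→1 e9→0 s9→1 s9→2 s10→3 s10→4 s10→5 s10→6  — peak 6.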